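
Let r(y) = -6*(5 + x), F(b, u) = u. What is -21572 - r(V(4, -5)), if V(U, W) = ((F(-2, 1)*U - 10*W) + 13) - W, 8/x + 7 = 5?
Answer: -21566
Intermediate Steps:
x = -4 (x = 8/(-7 + 5) = 8/(-2) = 8*(-1/2) = -4)
V(U, W) = 13 + U - 11*W (V(U, W) = ((1*U - 10*W) + 13) - W = ((U - 10*W) + 13) - W = (13 + U - 10*W) - W = 13 + U - 11*W)
r(y) = -6 (r(y) = -6*(5 - 4) = -6*1 = -6)
-21572 - r(V(4, -5)) = -21572 - 1*(-6) = -21572 + 6 = -21566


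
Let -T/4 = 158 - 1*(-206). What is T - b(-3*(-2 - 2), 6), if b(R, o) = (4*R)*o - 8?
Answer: -1736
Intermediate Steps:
b(R, o) = -8 + 4*R*o (b(R, o) = 4*R*o - 8 = -8 + 4*R*o)
T = -1456 (T = -4*(158 - 1*(-206)) = -4*(158 + 206) = -4*364 = -1456)
T - b(-3*(-2 - 2), 6) = -1456 - (-8 + 4*(-3*(-2 - 2))*6) = -1456 - (-8 + 4*(-3*(-4))*6) = -1456 - (-8 + 4*12*6) = -1456 - (-8 + 288) = -1456 - 1*280 = -1456 - 280 = -1736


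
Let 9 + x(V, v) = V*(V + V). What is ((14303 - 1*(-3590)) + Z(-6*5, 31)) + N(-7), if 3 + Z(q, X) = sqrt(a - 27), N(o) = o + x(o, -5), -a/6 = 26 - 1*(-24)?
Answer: 17972 + I*sqrt(327) ≈ 17972.0 + 18.083*I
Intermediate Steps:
a = -300 (a = -6*(26 - 1*(-24)) = -6*(26 + 24) = -6*50 = -300)
x(V, v) = -9 + 2*V**2 (x(V, v) = -9 + V*(V + V) = -9 + V*(2*V) = -9 + 2*V**2)
N(o) = -9 + o + 2*o**2 (N(o) = o + (-9 + 2*o**2) = -9 + o + 2*o**2)
Z(q, X) = -3 + I*sqrt(327) (Z(q, X) = -3 + sqrt(-300 - 27) = -3 + sqrt(-327) = -3 + I*sqrt(327))
((14303 - 1*(-3590)) + Z(-6*5, 31)) + N(-7) = ((14303 - 1*(-3590)) + (-3 + I*sqrt(327))) + (-9 - 7 + 2*(-7)**2) = ((14303 + 3590) + (-3 + I*sqrt(327))) + (-9 - 7 + 2*49) = (17893 + (-3 + I*sqrt(327))) + (-9 - 7 + 98) = (17890 + I*sqrt(327)) + 82 = 17972 + I*sqrt(327)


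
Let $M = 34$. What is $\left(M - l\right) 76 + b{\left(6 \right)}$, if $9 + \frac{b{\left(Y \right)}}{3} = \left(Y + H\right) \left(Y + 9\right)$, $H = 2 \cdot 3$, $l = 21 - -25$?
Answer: $-399$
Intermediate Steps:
$l = 46$ ($l = 21 + 25 = 46$)
$H = 6$
$b{\left(Y \right)} = -27 + 3 \left(6 + Y\right) \left(9 + Y\right)$ ($b{\left(Y \right)} = -27 + 3 \left(Y + 6\right) \left(Y + 9\right) = -27 + 3 \left(6 + Y\right) \left(9 + Y\right)$)
$\left(M - l\right) 76 + b{\left(6 \right)} = \left(34 - 46\right) 76 + \left(135 + 3 \cdot 6^{2} + 45 \cdot 6\right) = \left(34 - 46\right) 76 + \left(135 + 3 \cdot 36 + 270\right) = \left(-12\right) 76 + \left(135 + 108 + 270\right) = -912 + 513 = -399$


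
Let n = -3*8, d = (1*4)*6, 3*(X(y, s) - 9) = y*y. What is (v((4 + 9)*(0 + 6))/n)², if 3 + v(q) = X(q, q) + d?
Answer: 117649/16 ≈ 7353.1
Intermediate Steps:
X(y, s) = 9 + y²/3 (X(y, s) = 9 + (y*y)/3 = 9 + y²/3)
d = 24 (d = 4*6 = 24)
n = -24
v(q) = 30 + q²/3 (v(q) = -3 + ((9 + q²/3) + 24) = -3 + (33 + q²/3) = 30 + q²/3)
(v((4 + 9)*(0 + 6))/n)² = ((30 + ((4 + 9)*(0 + 6))²/3)/(-24))² = ((30 + (13*6)²/3)*(-1/24))² = ((30 + (⅓)*78²)*(-1/24))² = ((30 + (⅓)*6084)*(-1/24))² = ((30 + 2028)*(-1/24))² = (2058*(-1/24))² = (-343/4)² = 117649/16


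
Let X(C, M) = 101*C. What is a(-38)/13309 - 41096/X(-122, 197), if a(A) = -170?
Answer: 272425962/81996749 ≈ 3.3224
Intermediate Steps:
a(-38)/13309 - 41096/X(-122, 197) = -170/13309 - 41096/(101*(-122)) = -170*1/13309 - 41096/(-12322) = -170/13309 - 41096*(-1/12322) = -170/13309 + 20548/6161 = 272425962/81996749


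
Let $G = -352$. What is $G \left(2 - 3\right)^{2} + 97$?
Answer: $-255$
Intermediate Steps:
$G \left(2 - 3\right)^{2} + 97 = - 352 \left(2 - 3\right)^{2} + 97 = - 352 \left(-1\right)^{2} + 97 = \left(-352\right) 1 + 97 = -352 + 97 = -255$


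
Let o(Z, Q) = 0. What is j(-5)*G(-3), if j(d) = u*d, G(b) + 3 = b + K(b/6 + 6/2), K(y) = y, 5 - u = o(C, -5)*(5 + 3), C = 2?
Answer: 175/2 ≈ 87.500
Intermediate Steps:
u = 5 (u = 5 - 0*(5 + 3) = 5 - 0*8 = 5 - 1*0 = 5 + 0 = 5)
G(b) = 7*b/6 (G(b) = -3 + (b + (b/6 + 6/2)) = -3 + (b + (b*(⅙) + 6*(½))) = -3 + (b + (b/6 + 3)) = -3 + (b + (3 + b/6)) = -3 + (3 + 7*b/6) = 7*b/6)
j(d) = 5*d
j(-5)*G(-3) = (5*(-5))*((7/6)*(-3)) = -25*(-7/2) = 175/2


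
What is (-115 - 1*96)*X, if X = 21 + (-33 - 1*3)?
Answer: 3165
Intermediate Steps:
X = -15 (X = 21 + (-33 - 3) = 21 - 36 = -15)
(-115 - 1*96)*X = (-115 - 1*96)*(-15) = (-115 - 96)*(-15) = -211*(-15) = 3165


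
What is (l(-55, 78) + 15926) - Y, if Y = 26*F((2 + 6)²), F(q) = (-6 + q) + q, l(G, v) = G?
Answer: 12699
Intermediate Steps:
F(q) = -6 + 2*q
Y = 3172 (Y = 26*(-6 + 2*(2 + 6)²) = 26*(-6 + 2*8²) = 26*(-6 + 2*64) = 26*(-6 + 128) = 26*122 = 3172)
(l(-55, 78) + 15926) - Y = (-55 + 15926) - 1*3172 = 15871 - 3172 = 12699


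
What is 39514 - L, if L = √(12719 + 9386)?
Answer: 39514 - √22105 ≈ 39365.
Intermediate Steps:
L = √22105 ≈ 148.68
39514 - L = 39514 - √22105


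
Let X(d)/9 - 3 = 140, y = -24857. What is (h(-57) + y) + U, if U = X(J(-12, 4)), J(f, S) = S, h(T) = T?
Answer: -23627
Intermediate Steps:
X(d) = 1287 (X(d) = 27 + 9*140 = 27 + 1260 = 1287)
U = 1287
(h(-57) + y) + U = (-57 - 24857) + 1287 = -24914 + 1287 = -23627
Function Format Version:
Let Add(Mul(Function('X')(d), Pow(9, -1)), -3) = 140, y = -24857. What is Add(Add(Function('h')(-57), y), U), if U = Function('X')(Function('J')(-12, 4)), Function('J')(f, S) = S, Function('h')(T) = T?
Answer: -23627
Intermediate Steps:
Function('X')(d) = 1287 (Function('X')(d) = Add(27, Mul(9, 140)) = Add(27, 1260) = 1287)
U = 1287
Add(Add(Function('h')(-57), y), U) = Add(Add(-57, -24857), 1287) = Add(-24914, 1287) = -23627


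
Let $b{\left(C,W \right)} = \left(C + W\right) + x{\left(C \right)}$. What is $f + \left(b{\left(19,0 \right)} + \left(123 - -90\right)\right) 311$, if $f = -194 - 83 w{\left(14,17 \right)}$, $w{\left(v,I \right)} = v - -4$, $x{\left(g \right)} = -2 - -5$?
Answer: $71397$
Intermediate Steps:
$x{\left(g \right)} = 3$ ($x{\left(g \right)} = -2 + 5 = 3$)
$b{\left(C,W \right)} = 3 + C + W$ ($b{\left(C,W \right)} = \left(C + W\right) + 3 = 3 + C + W$)
$w{\left(v,I \right)} = 4 + v$ ($w{\left(v,I \right)} = v + 4 = 4 + v$)
$f = -1688$ ($f = -194 - 83 \left(4 + 14\right) = -194 - 1494 = -1688$)
$f + \left(b{\left(19,0 \right)} + \left(123 - -90\right)\right) 311 = -1688 + \left(\left(3 + 19 + 0\right) + \left(123 - -90\right)\right) 311 = -1688 + \left(22 + \left(123 + 90\right)\right) 311 = -1688 + \left(22 + 213\right) 311 = -1688 + 235 \cdot 311 = -1688 + 73085 = 71397$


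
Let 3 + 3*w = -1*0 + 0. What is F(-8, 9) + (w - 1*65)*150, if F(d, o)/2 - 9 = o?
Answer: -9864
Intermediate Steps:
w = -1 (w = -1 + (-1*0 + 0)/3 = -1 + (0 + 0)/3 = -1 + (1/3)*0 = -1 + 0 = -1)
F(d, o) = 18 + 2*o
F(-8, 9) + (w - 1*65)*150 = (18 + 2*9) + (-1 - 1*65)*150 = (18 + 18) + (-1 - 65)*150 = 36 - 66*150 = 36 - 9900 = -9864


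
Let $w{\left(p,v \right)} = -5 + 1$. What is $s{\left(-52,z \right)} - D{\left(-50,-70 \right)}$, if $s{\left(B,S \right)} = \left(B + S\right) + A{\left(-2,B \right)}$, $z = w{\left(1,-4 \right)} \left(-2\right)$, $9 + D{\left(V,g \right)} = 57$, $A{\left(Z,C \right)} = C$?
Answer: $-144$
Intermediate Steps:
$w{\left(p,v \right)} = -4$
$D{\left(V,g \right)} = 48$ ($D{\left(V,g \right)} = -9 + 57 = 48$)
$z = 8$ ($z = \left(-4\right) \left(-2\right) = 8$)
$s{\left(B,S \right)} = S + 2 B$ ($s{\left(B,S \right)} = \left(B + S\right) + B = S + 2 B$)
$s{\left(-52,z \right)} - D{\left(-50,-70 \right)} = \left(8 + 2 \left(-52\right)\right) - 48 = \left(8 - 104\right) - 48 = -96 - 48 = -144$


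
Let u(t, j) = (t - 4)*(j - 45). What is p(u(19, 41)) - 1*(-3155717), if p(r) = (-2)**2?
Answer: 3155721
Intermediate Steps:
u(t, j) = (-45 + j)*(-4 + t) (u(t, j) = (-4 + t)*(-45 + j) = (-45 + j)*(-4 + t))
p(r) = 4
p(u(19, 41)) - 1*(-3155717) = 4 - 1*(-3155717) = 4 + 3155717 = 3155721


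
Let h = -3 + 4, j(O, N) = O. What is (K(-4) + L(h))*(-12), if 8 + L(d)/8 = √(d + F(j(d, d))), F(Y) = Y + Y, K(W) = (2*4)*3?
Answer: 480 - 96*√3 ≈ 313.72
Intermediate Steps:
K(W) = 24 (K(W) = 8*3 = 24)
h = 1
F(Y) = 2*Y
L(d) = -64 + 8*√3*√d (L(d) = -64 + 8*√(d + 2*d) = -64 + 8*√(3*d) = -64 + 8*(√3*√d) = -64 + 8*√3*√d)
(K(-4) + L(h))*(-12) = (24 + (-64 + 8*√3*√1))*(-12) = (24 + (-64 + 8*√3*1))*(-12) = (24 + (-64 + 8*√3))*(-12) = (-40 + 8*√3)*(-12) = 480 - 96*√3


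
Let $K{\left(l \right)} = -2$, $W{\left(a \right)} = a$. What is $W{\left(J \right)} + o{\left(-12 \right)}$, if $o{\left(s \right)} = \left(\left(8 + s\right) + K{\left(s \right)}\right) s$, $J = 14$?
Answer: $86$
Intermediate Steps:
$o{\left(s \right)} = s \left(6 + s\right)$ ($o{\left(s \right)} = \left(\left(8 + s\right) - 2\right) s = \left(6 + s\right) s = s \left(6 + s\right)$)
$W{\left(J \right)} + o{\left(-12 \right)} = 14 - 12 \left(6 - 12\right) = 14 - -72 = 14 + 72 = 86$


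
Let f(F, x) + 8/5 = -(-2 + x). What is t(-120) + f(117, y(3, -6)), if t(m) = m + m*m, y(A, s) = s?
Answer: 71432/5 ≈ 14286.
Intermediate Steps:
f(F, x) = 2/5 - x (f(F, x) = -8/5 - (-2 + x) = -8/5 + (2 - x) = 2/5 - x)
t(m) = m + m**2
t(-120) + f(117, y(3, -6)) = -120*(1 - 120) + (2/5 - 1*(-6)) = -120*(-119) + (2/5 + 6) = 14280 + 32/5 = 71432/5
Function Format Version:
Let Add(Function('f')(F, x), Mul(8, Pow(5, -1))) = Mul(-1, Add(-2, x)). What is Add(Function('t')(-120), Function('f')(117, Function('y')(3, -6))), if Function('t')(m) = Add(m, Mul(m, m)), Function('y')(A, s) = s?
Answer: Rational(71432, 5) ≈ 14286.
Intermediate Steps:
Function('f')(F, x) = Add(Rational(2, 5), Mul(-1, x)) (Function('f')(F, x) = Add(Rational(-8, 5), Mul(-1, Add(-2, x))) = Add(Rational(-8, 5), Add(2, Mul(-1, x))) = Add(Rational(2, 5), Mul(-1, x)))
Function('t')(m) = Add(m, Pow(m, 2))
Add(Function('t')(-120), Function('f')(117, Function('y')(3, -6))) = Add(Mul(-120, Add(1, -120)), Add(Rational(2, 5), Mul(-1, -6))) = Add(Mul(-120, -119), Add(Rational(2, 5), 6)) = Add(14280, Rational(32, 5)) = Rational(71432, 5)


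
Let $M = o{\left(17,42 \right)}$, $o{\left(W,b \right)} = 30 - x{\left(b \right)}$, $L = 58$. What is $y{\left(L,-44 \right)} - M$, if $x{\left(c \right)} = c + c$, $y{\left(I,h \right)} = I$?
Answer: $112$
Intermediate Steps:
$x{\left(c \right)} = 2 c$
$o{\left(W,b \right)} = 30 - 2 b$
$M = -54$ ($M = 30 - 84 = -54$)
$y{\left(L,-44 \right)} - M = 58 - -54 = 58 + 54 = 112$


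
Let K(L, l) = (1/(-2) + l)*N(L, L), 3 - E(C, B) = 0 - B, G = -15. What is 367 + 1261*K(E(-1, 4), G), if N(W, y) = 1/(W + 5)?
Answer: -30283/24 ≈ -1261.8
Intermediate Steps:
N(W, y) = 1/(5 + W)
E(C, B) = 3 + B (E(C, B) = 3 - (0 - B) = 3 - (-1)*B = 3 + B)
K(L, l) = (-½ + l)/(5 + L) (K(L, l) = (1/(-2) + l)/(5 + L) = (-½ + l)/(5 + L))
367 + 1261*K(E(-1, 4), G) = 367 + 1261*((-½ - 15)/(5 + (3 + 4))) = 367 + 1261*(-31/2/(5 + 7)) = 367 + 1261*(-31/2/12) = 367 + 1261*((1/12)*(-31/2)) = 367 + 1261*(-31/24) = 367 - 39091/24 = -30283/24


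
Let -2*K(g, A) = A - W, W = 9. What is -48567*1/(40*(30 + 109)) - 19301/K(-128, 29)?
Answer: 10682789/5560 ≈ 1921.4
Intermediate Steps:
K(g, A) = 9/2 - A/2 (K(g, A) = -(A - 1*9)/2 = -(A - 9)/2 = -(-9 + A)/2 = 9/2 - A/2)
-48567*1/(40*(30 + 109)) - 19301/K(-128, 29) = -48567*1/(40*(30 + 109)) - 19301/(9/2 - ½*29) = -48567/(139*40) - 19301/(9/2 - 29/2) = -48567/5560 - 19301/(-10) = -48567*1/5560 - 19301*(-⅒) = -48567/5560 + 19301/10 = 10682789/5560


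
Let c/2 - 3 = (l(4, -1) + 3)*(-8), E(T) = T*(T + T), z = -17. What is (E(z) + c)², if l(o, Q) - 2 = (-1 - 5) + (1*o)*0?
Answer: 360000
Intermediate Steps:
l(o, Q) = -4 (l(o, Q) = 2 + ((-1 - 5) + (1*o)*0) = 2 + (-6 + o*0) = 2 + (-6 + 0) = 2 - 6 = -4)
E(T) = 2*T² (E(T) = T*(2*T) = 2*T²)
c = 22 (c = 6 + 2*((-4 + 3)*(-8)) = 6 + 2*(-1*(-8)) = 6 + 2*8 = 6 + 16 = 22)
(E(z) + c)² = (2*(-17)² + 22)² = (2*289 + 22)² = (578 + 22)² = 600² = 360000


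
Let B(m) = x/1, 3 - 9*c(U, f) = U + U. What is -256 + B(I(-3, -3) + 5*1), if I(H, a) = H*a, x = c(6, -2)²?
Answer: -255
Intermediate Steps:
c(U, f) = ⅓ - 2*U/9 (c(U, f) = ⅓ - (U + U)/9 = ⅓ - 2*U/9)
x = 1 (x = (⅓ - 2/9*6)² = (⅓ - 4/3)² = (-1)² = 1)
B(m) = 1 (B(m) = 1/1 = 1*1 = 1)
-256 + B(I(-3, -3) + 5*1) = -256 + 1 = -255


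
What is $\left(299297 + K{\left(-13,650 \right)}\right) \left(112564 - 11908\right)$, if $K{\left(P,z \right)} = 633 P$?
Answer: $29297740608$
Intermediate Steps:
$\left(299297 + K{\left(-13,650 \right)}\right) \left(112564 - 11908\right) = \left(299297 + 633 \left(-13\right)\right) \left(112564 - 11908\right) = \left(299297 - 8229\right) 100656 = 291068 \cdot 100656 = 29297740608$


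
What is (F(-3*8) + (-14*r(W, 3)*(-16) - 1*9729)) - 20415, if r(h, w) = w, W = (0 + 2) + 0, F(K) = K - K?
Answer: -29472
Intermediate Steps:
F(K) = 0
W = 2 (W = 2 + 0 = 2)
(F(-3*8) + (-14*r(W, 3)*(-16) - 1*9729)) - 20415 = (0 + (-14*3*(-16) - 1*9729)) - 20415 = (0 + (-42*(-16) - 9729)) - 20415 = (0 + (672 - 9729)) - 20415 = (0 - 9057) - 20415 = -9057 - 20415 = -29472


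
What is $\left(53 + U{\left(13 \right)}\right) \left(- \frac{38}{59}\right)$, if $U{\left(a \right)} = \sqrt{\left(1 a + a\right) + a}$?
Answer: $- \frac{2014}{59} - \frac{38 \sqrt{39}}{59} \approx -38.158$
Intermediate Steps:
$U{\left(a \right)} = \sqrt{3} \sqrt{a}$ ($U{\left(a \right)} = \sqrt{\left(a + a\right) + a} = \sqrt{2 a + a} = \sqrt{3 a} = \sqrt{3} \sqrt{a}$)
$\left(53 + U{\left(13 \right)}\right) \left(- \frac{38}{59}\right) = \left(53 + \sqrt{3} \sqrt{13}\right) \left(- \frac{38}{59}\right) = \left(53 + \sqrt{39}\right) \left(\left(-38\right) \frac{1}{59}\right) = \left(53 + \sqrt{39}\right) \left(- \frac{38}{59}\right) = - \frac{2014}{59} - \frac{38 \sqrt{39}}{59}$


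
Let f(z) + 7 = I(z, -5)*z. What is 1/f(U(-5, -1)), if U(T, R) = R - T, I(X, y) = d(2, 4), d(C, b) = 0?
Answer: -⅐ ≈ -0.14286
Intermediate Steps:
I(X, y) = 0
f(z) = -7 (f(z) = -7 + 0*z = -7 + 0 = -7)
1/f(U(-5, -1)) = 1/(-7) = -⅐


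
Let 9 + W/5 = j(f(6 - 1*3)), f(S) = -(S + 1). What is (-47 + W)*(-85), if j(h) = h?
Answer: 9520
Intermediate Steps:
f(S) = -1 - S (f(S) = -(1 + S) = -1 - S)
W = -65 (W = -45 + 5*(-1 - (6 - 1*3)) = -45 + 5*(-1 - (6 - 3)) = -45 + 5*(-1 - 1*3) = -45 + 5*(-1 - 3) = -45 + 5*(-4) = -45 - 20 = -65)
(-47 + W)*(-85) = (-47 - 65)*(-85) = -112*(-85) = 9520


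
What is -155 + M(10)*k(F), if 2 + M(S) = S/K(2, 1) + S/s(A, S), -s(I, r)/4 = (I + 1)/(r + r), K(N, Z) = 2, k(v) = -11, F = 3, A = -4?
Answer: -1114/3 ≈ -371.33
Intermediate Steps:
s(I, r) = -2*(1 + I)/r (s(I, r) = -4*(I + 1)/(r + r) = -4*(1 + I)/(2*r) = -4*(1 + I)*1/(2*r) = -2*(1 + I)/r)
M(S) = -2 + S/2 + S²/6 (M(S) = -2 + (S/2 + S/((2*(-1 - 1*(-4))/S))) = -2 + (S*(½) + S/((2*(-1 + 4)/S))) = -2 + (S/2 + S/((2*3/S))) = -2 + (S/2 + S/((6/S))) = -2 + (S/2 + S*(S/6)) = -2 + (S/2 + S²/6) = -2 + S/2 + S²/6)
-155 + M(10)*k(F) = -155 + (-2 + (½)*10 + (⅙)*10²)*(-11) = -155 + (-2 + 5 + (⅙)*100)*(-11) = -155 + (-2 + 5 + 50/3)*(-11) = -155 + (59/3)*(-11) = -155 - 649/3 = -1114/3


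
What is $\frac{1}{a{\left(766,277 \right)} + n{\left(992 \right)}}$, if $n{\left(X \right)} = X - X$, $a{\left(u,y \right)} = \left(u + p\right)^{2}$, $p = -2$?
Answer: $\frac{1}{583696} \approx 1.7132 \cdot 10^{-6}$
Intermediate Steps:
$a{\left(u,y \right)} = \left(-2 + u\right)^{2}$ ($a{\left(u,y \right)} = \left(u - 2\right)^{2} = \left(-2 + u\right)^{2}$)
$n{\left(X \right)} = 0$
$\frac{1}{a{\left(766,277 \right)} + n{\left(992 \right)}} = \frac{1}{\left(-2 + 766\right)^{2} + 0} = \frac{1}{764^{2} + 0} = \frac{1}{583696 + 0} = \frac{1}{583696}$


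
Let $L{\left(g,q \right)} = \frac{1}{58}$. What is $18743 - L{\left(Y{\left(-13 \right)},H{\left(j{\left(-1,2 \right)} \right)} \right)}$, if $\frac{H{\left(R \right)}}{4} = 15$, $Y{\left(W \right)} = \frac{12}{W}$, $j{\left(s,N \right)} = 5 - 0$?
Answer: $\frac{1087093}{58} \approx 18743.0$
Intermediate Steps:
$j{\left(s,N \right)} = 5$ ($j{\left(s,N \right)} = 5 + 0 = 5$)
$H{\left(R \right)} = 60$ ($H{\left(R \right)} = 4 \cdot 15 = 60$)
$L{\left(g,q \right)} = \frac{1}{58}$
$18743 - L{\left(Y{\left(-13 \right)},H{\left(j{\left(-1,2 \right)} \right)} \right)} = 18743 - \frac{1}{58} = \frac{1087093}{58}$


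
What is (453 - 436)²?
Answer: 289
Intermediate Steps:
(453 - 436)² = 17² = 289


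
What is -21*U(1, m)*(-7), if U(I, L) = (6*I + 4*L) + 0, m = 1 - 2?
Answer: 294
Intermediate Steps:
m = -1
U(I, L) = 4*L + 6*I (U(I, L) = (4*L + 6*I) + 0 = 4*L + 6*I)
-21*U(1, m)*(-7) = -21*(4*(-1) + 6*1)*(-7) = -21*(-4 + 6)*(-7) = -21*2*(-7) = -42*(-7) = 294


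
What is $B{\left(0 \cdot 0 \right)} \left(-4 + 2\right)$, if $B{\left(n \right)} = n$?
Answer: $0$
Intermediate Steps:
$B{\left(0 \cdot 0 \right)} \left(-4 + 2\right) = 0 \cdot 0 \left(-4 + 2\right) = 0 \left(-2\right) = 0$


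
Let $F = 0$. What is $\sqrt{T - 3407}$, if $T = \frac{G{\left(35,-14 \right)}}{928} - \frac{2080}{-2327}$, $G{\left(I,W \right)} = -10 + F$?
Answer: $\frac{i \sqrt{1468525838377}}{20764} \approx 58.362 i$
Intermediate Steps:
$G{\left(I,W \right)} = -10$ ($G{\left(I,W \right)} = -10 + 0 = -10$)
$T = \frac{73345}{83056}$ ($T = - \frac{10}{928} - \frac{2080}{-2327} = \left(-10\right) \frac{1}{928} - - \frac{160}{179} = - \frac{5}{464} + \frac{160}{179} = \frac{73345}{83056} \approx 0.88308$)
$\sqrt{T - 3407} = \sqrt{\frac{73345}{83056} - 3407} = \sqrt{- \frac{282898447}{83056}} = \frac{i \sqrt{1468525838377}}{20764}$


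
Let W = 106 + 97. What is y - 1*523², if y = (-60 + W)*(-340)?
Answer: -322149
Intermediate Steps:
W = 203
y = -48620 (y = (-60 + 203)*(-340) = 143*(-340) = -48620)
y - 1*523² = -48620 - 1*523² = -48620 - 1*273529 = -48620 - 273529 = -322149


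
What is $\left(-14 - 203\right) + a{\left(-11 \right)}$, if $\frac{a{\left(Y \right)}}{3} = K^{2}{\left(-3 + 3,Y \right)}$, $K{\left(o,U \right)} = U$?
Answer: $146$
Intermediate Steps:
$a{\left(Y \right)} = 3 Y^{2}$
$\left(-14 - 203\right) + a{\left(-11 \right)} = \left(-14 - 203\right) + 3 \left(-11\right)^{2} = -217 + 3 \cdot 121 = -217 + 363 = 146$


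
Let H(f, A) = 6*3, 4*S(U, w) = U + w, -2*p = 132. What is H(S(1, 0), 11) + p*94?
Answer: -6186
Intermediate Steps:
p = -66 (p = -½*132 = -66)
S(U, w) = U/4 + w/4 (S(U, w) = (U + w)/4 = U/4 + w/4)
H(f, A) = 18
H(S(1, 0), 11) + p*94 = 18 - 66*94 = 18 - 6204 = -6186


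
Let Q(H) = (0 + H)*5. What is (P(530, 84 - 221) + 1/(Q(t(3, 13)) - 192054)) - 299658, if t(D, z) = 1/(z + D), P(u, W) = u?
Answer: -919178166968/3072859 ≈ -2.9913e+5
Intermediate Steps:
t(D, z) = 1/(D + z)
Q(H) = 5*H (Q(H) = H*5 = 5*H)
(P(530, 84 - 221) + 1/(Q(t(3, 13)) - 192054)) - 299658 = (530 + 1/(5/(3 + 13) - 192054)) - 299658 = (530 + 1/(5/16 - 192054)) - 299658 = (530 + 1/(-3072859/16)) - 299658 = (530 - 16/3072859) - 299658 = 1628615254/3072859 - 299658 = -919178166968/3072859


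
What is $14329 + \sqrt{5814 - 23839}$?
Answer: $14329 + 5 i \sqrt{721} \approx 14329.0 + 134.26 i$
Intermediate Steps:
$14329 + \sqrt{5814 - 23839} = 14329 + \sqrt{-18025} = 14329 + 5 i \sqrt{721}$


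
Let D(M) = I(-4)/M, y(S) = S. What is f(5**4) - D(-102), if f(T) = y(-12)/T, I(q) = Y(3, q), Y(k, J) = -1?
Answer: -1849/63750 ≈ -0.029004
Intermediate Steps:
I(q) = -1
D(M) = -1/M
f(T) = -12/T
f(5**4) - D(-102) = -12/(5**4) - (-1)/(-102) = -12/625 - (-1)*(-1)/102 = -12*1/625 - 1*1/102 = -12/625 - 1/102 = -1849/63750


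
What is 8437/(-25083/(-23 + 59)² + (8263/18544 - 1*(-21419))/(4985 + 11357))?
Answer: -590030655456/1261846505 ≈ -467.59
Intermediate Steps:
8437/(-25083/(-23 + 59)² + (8263/18544 - 1*(-21419))/(4985 + 11357)) = 8437/(-25083/(36²) + (8263*(1/18544) + 21419)/16342) = 8437/(-25083/1296 + (8263/18544 + 21419)*(1/16342)) = 8437/(-25083*1/1296 + (397202199/18544)*(1/16342)) = 8437/(-929/48 + 397202199/303046048) = 8437/(-16404004565/909138144) = 8437*(-909138144/16404004565) = -590030655456/1261846505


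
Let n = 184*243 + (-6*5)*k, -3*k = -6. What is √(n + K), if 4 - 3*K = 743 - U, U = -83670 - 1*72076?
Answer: I*√67587/3 ≈ 86.658*I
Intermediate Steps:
k = 2 (k = -⅓*(-6) = 2)
U = -155746 (U = -83670 - 72076 = -155746)
n = 44652 (n = 184*243 - 6*5*2 = 44712 - 30*2 = 44712 - 60 = 44652)
K = -156485/3 (K = 4/3 - (743 - 1*(-155746))/3 = 4/3 - (743 + 155746)/3 = 4/3 - ⅓*156489 = 4/3 - 52163 = -156485/3 ≈ -52162.)
√(n + K) = √(44652 - 156485/3) = √(-22529/3) = I*√67587/3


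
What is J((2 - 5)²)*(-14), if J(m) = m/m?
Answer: -14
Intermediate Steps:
J(m) = 1
J((2 - 5)²)*(-14) = 1*(-14) = -14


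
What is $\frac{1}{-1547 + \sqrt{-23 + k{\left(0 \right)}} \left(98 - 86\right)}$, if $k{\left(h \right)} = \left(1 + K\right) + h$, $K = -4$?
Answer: $- \frac{119}{184381} - \frac{12 i \sqrt{26}}{2396953} \approx -0.0006454 - 2.5527 \cdot 10^{-5} i$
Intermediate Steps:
$k{\left(h \right)} = -3 + h$ ($k{\left(h \right)} = \left(1 - 4\right) + h = -3 + h$)
$\frac{1}{-1547 + \sqrt{-23 + k{\left(0 \right)}} \left(98 - 86\right)} = \frac{1}{-1547 + \sqrt{-23 + \left(-3 + 0\right)} \left(98 - 86\right)} = \frac{1}{-1547 + \sqrt{-23 - 3} \cdot 12} = \frac{1}{-1547 + \sqrt{-26} \cdot 12} = \frac{1}{-1547 + i \sqrt{26} \cdot 12} = \frac{1}{-1547 + 12 i \sqrt{26}}$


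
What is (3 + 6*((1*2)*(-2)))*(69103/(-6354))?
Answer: 483721/2118 ≈ 228.39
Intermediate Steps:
(3 + 6*((1*2)*(-2)))*(69103/(-6354)) = (3 + 6*(2*(-2)))*(69103*(-1/6354)) = (3 + 6*(-4))*(-69103/6354) = (3 - 24)*(-69103/6354) = -21*(-69103/6354) = 483721/2118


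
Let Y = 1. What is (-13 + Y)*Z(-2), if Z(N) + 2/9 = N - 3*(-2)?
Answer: -136/3 ≈ -45.333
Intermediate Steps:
Z(N) = 52/9 + N (Z(N) = -2/9 + (N - 3*(-2)) = -2/9 + (N + 6) = -2/9 + (6 + N) = 52/9 + N)
(-13 + Y)*Z(-2) = (-13 + 1)*(52/9 - 2) = -12*34/9 = -136/3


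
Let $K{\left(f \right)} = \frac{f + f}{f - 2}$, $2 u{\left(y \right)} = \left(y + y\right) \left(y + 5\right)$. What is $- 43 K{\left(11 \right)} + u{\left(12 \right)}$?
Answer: $\frac{890}{9} \approx 98.889$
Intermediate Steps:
$u{\left(y \right)} = y \left(5 + y\right)$ ($u{\left(y \right)} = \frac{\left(y + y\right) \left(y + 5\right)}{2} = \frac{2 y \left(5 + y\right)}{2} = y \left(5 + y\right)$)
$K{\left(f \right)} = \frac{2 f}{-2 + f}$
$- 43 K{\left(11 \right)} + u{\left(12 \right)} = - 43 \cdot 2 \cdot 11 \frac{1}{-2 + 11} + 12 \left(5 + 12\right) = - 43 \cdot 2 \cdot 11 \cdot \frac{1}{9} + 12 \cdot 17 = - 43 \cdot 2 \cdot 11 \cdot \frac{1}{9} + 204 = \left(-43\right) \frac{22}{9} + 204 = - \frac{946}{9} + 204 = \frac{890}{9}$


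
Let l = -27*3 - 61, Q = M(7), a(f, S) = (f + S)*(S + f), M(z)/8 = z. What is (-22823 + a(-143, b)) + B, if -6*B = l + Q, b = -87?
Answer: 90274/3 ≈ 30091.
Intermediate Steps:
M(z) = 8*z
a(f, S) = (S + f)² (a(f, S) = (S + f)*(S + f) = (S + f)²)
Q = 56 (Q = 8*7 = 56)
l = -142 (l = -81 - 61 = -142)
B = 43/3 (B = -(-142 + 56)/6 = -⅙*(-86) = 43/3 ≈ 14.333)
(-22823 + a(-143, b)) + B = (-22823 + (-87 - 143)²) + 43/3 = (-22823 + (-230)²) + 43/3 = (-22823 + 52900) + 43/3 = 30077 + 43/3 = 90274/3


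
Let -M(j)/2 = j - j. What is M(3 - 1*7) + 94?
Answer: 94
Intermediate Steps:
M(j) = 0 (M(j) = -2*(j - j) = -2*0 = 0)
M(3 - 1*7) + 94 = 0 + 94 = 94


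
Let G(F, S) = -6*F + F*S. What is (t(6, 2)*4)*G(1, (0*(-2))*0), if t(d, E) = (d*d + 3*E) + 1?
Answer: -1032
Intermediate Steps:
t(d, E) = 1 + d**2 + 3*E (t(d, E) = (d**2 + 3*E) + 1 = 1 + d**2 + 3*E)
(t(6, 2)*4)*G(1, (0*(-2))*0) = ((1 + 6**2 + 3*2)*4)*(1*(-6 + (0*(-2))*0)) = ((1 + 36 + 6)*4)*(1*(-6 + 0*0)) = (43*4)*(1*(-6 + 0)) = 172*(1*(-6)) = 172*(-6) = -1032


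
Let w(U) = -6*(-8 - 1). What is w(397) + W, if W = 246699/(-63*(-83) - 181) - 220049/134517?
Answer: 68742660095/679041816 ≈ 101.23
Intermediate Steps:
w(U) = 54 (w(U) = -6*(-9) = 54)
W = 32074402031/679041816 (W = 246699/(5229 - 181) - 220049*1/134517 = 246699/5048 - 220049/134517 = 32074402031/679041816 ≈ 47.235)
w(397) + W = 54 + 32074402031/679041816 = 68742660095/679041816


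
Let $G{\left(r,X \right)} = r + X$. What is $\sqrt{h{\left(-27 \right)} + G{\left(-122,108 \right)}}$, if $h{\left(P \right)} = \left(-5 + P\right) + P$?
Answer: $i \sqrt{73} \approx 8.544 i$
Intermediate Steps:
$h{\left(P \right)} = -5 + 2 P$
$G{\left(r,X \right)} = X + r$
$\sqrt{h{\left(-27 \right)} + G{\left(-122,108 \right)}} = \sqrt{\left(-5 + 2 \left(-27\right)\right) + \left(108 - 122\right)} = \sqrt{\left(-5 - 54\right) - 14} = \sqrt{-59 - 14} = \sqrt{-73} = i \sqrt{73}$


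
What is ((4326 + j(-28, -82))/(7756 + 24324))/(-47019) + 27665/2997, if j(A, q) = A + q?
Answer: 1738709588977/188357643810 ≈ 9.2309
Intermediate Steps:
((4326 + j(-28, -82))/(7756 + 24324))/(-47019) + 27665/2997 = ((4326 + (-28 - 82))/(7756 + 24324))/(-47019) + 27665/2997 = ((4326 - 110)/32080)*(-1/47019) + 27665*(1/2997) = (4216*(1/32080))*(-1/47019) + 27665/2997 = (527/4010)*(-1/47019) + 27665/2997 = -527/188546190 + 27665/2997 = 1738709588977/188357643810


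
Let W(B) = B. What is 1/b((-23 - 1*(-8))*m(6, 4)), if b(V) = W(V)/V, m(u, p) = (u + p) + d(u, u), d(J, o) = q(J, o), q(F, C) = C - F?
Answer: 1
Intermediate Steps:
d(J, o) = o - J
m(u, p) = p + u (m(u, p) = (u + p) + (u - u) = (p + u) + 0 = p + u)
b(V) = 1 (b(V) = V/V = 1)
1/b((-23 - 1*(-8))*m(6, 4)) = 1/1 = 1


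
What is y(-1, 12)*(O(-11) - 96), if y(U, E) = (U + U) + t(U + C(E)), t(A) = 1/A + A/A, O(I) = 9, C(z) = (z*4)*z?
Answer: 49938/575 ≈ 86.849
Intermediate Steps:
C(z) = 4*z² (C(z) = (4*z)*z = 4*z²)
t(A) = 1 + 1/A (t(A) = 1/A + 1 = 1 + 1/A)
y(U, E) = 2*U + (1 + U + 4*E²)/(U + 4*E²) (y(U, E) = (U + U) + (1 + (U + 4*E²))/(U + 4*E²) = 2*U + (1 + U + 4*E²)/(U + 4*E²))
y(-1, 12)*(O(-11) - 96) = ((1 - 1 + 4*12² + 2*(-1)*(-1 + 4*12²))/(-1 + 4*12²))*(9 - 96) = ((1 - 1 + 4*144 + 2*(-1)*(-1 + 4*144))/(-1 + 4*144))*(-87) = ((1 - 1 + 576 + 2*(-1)*(-1 + 576))/(-1 + 576))*(-87) = ((1 - 1 + 576 + 2*(-1)*575)/575)*(-87) = ((1 - 1 + 576 - 1150)/575)*(-87) = ((1/575)*(-574))*(-87) = -574/575*(-87) = 49938/575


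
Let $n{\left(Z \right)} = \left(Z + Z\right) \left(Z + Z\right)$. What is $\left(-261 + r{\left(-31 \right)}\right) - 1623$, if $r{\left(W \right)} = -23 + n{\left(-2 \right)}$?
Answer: $-1891$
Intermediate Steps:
$n{\left(Z \right)} = 4 Z^{2}$ ($n{\left(Z \right)} = 2 Z 2 Z = 4 Z^{2}$)
$r{\left(W \right)} = -7$ ($r{\left(W \right)} = -23 + 4 \left(-2\right)^{2} = -23 + 4 \cdot 4 = -23 + 16 = -7$)
$\left(-261 + r{\left(-31 \right)}\right) - 1623 = \left(-261 - 7\right) - 1623 = -268 - 1623 = -1891$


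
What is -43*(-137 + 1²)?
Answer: 5848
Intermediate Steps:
-43*(-137 + 1²) = -43*(-137 + 1) = -43*(-136) = 5848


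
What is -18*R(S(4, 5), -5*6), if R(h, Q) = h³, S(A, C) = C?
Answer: -2250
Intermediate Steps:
-18*R(S(4, 5), -5*6) = -18*5³ = -18*125 = -2250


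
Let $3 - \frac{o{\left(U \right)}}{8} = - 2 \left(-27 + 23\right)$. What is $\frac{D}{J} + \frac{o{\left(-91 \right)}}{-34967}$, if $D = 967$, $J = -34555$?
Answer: $- \frac{32430889}{1208284685} \approx -0.02684$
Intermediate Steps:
$o{\left(U \right)} = -40$ ($o{\left(U \right)} = 24 - 8 \left(- 2 \left(-27 + 23\right)\right) = 24 - 8 \left(\left(-2\right) \left(-4\right)\right) = 24 - 64 = -40$)
$\frac{D}{J} + \frac{o{\left(-91 \right)}}{-34967} = \frac{967}{-34555} - \frac{40}{-34967} = 967 \left(- \frac{1}{34555}\right) - - \frac{40}{34967} = - \frac{967}{34555} + \frac{40}{34967} = - \frac{32430889}{1208284685}$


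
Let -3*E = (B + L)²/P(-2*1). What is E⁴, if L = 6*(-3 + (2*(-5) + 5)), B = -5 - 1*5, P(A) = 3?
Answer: 128063081718016/6561 ≈ 1.9519e+10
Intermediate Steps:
B = -10 (B = -5 - 5 = -10)
L = -48 (L = 6*(-3 + (-10 + 5)) = 6*(-3 - 5) = 6*(-8) = -48)
E = -3364/9 (E = -(-10 - 48)²/(3*3) = -(-58)²/(3*3) = -3364/(3*3) = -⅓*3364/3 = -3364/9 ≈ -373.78)
E⁴ = (-3364/9)⁴ = 128063081718016/6561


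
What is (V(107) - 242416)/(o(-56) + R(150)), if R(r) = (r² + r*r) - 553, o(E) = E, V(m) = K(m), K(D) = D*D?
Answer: -76989/14797 ≈ -5.2030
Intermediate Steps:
K(D) = D²
V(m) = m²
R(r) = -553 + 2*r² (R(r) = (r² + r²) - 553 = 2*r² - 553 = -553 + 2*r²)
(V(107) - 242416)/(o(-56) + R(150)) = (107² - 242416)/(-56 + (-553 + 2*150²)) = (11449 - 242416)/(-56 + (-553 + 2*22500)) = -230967/(-56 + (-553 + 45000)) = -230967/(-56 + 44447) = -230967/44391 = -230967*1/44391 = -76989/14797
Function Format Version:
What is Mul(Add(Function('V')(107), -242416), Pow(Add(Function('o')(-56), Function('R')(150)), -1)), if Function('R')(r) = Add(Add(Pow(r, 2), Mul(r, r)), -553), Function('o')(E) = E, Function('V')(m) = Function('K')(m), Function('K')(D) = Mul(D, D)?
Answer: Rational(-76989, 14797) ≈ -5.2030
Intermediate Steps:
Function('K')(D) = Pow(D, 2)
Function('V')(m) = Pow(m, 2)
Function('R')(r) = Add(-553, Mul(2, Pow(r, 2))) (Function('R')(r) = Add(Add(Pow(r, 2), Pow(r, 2)), -553) = Add(Mul(2, Pow(r, 2)), -553) = Add(-553, Mul(2, Pow(r, 2))))
Mul(Add(Function('V')(107), -242416), Pow(Add(Function('o')(-56), Function('R')(150)), -1)) = Mul(Add(Pow(107, 2), -242416), Pow(Add(-56, Add(-553, Mul(2, Pow(150, 2)))), -1)) = Mul(Add(11449, -242416), Pow(Add(-56, Add(-553, Mul(2, 22500))), -1)) = Mul(-230967, Pow(Add(-56, Add(-553, 45000)), -1)) = Mul(-230967, Pow(Add(-56, 44447), -1)) = Mul(-230967, Pow(44391, -1)) = Mul(-230967, Rational(1, 44391)) = Rational(-76989, 14797)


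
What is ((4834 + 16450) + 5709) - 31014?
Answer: -4021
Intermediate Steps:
((4834 + 16450) + 5709) - 31014 = (21284 + 5709) - 31014 = 26993 - 31014 = -4021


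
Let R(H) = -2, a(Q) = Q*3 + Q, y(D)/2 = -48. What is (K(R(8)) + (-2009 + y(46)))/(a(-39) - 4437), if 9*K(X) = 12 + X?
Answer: 18935/41337 ≈ 0.45806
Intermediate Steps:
y(D) = -96 (y(D) = 2*(-48) = -96)
a(Q) = 4*Q (a(Q) = 3*Q + Q = 4*Q)
K(X) = 4/3 + X/9 (K(X) = (12 + X)/9 = 4/3 + X/9)
(K(R(8)) + (-2009 + y(46)))/(a(-39) - 4437) = ((4/3 + (1/9)*(-2)) + (-2009 - 96))/(4*(-39) - 4437) = ((4/3 - 2/9) - 2105)/(-156 - 4437) = (10/9 - 2105)/(-4593) = -18935/9*(-1/4593) = 18935/41337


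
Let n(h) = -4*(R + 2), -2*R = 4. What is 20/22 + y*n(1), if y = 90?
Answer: 10/11 ≈ 0.90909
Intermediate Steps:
R = -2 (R = -½*4 = -2)
n(h) = 0 (n(h) = -4*(-2 + 2) = -4*0 = 0)
20/22 + y*n(1) = 20/22 + 90*0 = 20*(1/22) + 0 = 10/11 + 0 = 10/11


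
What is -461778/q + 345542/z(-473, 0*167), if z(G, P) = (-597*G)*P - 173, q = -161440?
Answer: -27852206443/13964560 ≈ -1994.5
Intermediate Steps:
z(G, P) = -173 - 597*G*P (z(G, P) = -597*G*P - 173 = -173 - 597*G*P)
-461778/q + 345542/z(-473, 0*167) = -461778/(-161440) + 345542/(-173 - 597*(-473)*0*167) = -461778*(-1/161440) + 345542/(-173 - 597*(-473)*0) = 230889/80720 + 345542/(-173 + 0) = 230889/80720 + 345542/(-173) = 230889/80720 + 345542*(-1/173) = 230889/80720 - 345542/173 = -27852206443/13964560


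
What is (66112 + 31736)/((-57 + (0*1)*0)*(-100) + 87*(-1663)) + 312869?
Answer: 14494249547/46327 ≈ 3.1287e+5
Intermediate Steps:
(66112 + 31736)/((-57 + (0*1)*0)*(-100) + 87*(-1663)) + 312869 = 97848/((-57 + 0*0)*(-100) - 144681) + 312869 = 97848/((-57 + 0)*(-100) - 144681) + 312869 = 97848/(-57*(-100) - 144681) + 312869 = 97848/(5700 - 144681) + 312869 = 97848/(-138981) + 312869 = 97848*(-1/138981) + 312869 = -32616/46327 + 312869 = 14494249547/46327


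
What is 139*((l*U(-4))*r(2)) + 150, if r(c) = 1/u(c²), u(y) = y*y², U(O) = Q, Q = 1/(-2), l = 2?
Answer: 9461/64 ≈ 147.83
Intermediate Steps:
Q = -½ (Q = 1*(-½) = -½ ≈ -0.50000)
U(O) = -½
u(y) = y³
r(c) = c⁻⁶ (r(c) = 1/((c²)³) = 1/(c⁶) = c⁻⁶)
139*((l*U(-4))*r(2)) + 150 = 139*((2*(-½))/2⁶) + 150 = 139*(-1*1/64) + 150 = 139*(-1/64) + 150 = -139/64 + 150 = 9461/64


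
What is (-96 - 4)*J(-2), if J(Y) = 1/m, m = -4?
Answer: 25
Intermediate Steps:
J(Y) = -¼ (J(Y) = 1/(-4) = -¼)
(-96 - 4)*J(-2) = (-96 - 4)*(-¼) = -100*(-¼) = 25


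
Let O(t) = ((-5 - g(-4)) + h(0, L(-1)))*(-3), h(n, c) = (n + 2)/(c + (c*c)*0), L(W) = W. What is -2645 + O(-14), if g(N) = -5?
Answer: -2639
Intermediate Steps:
h(n, c) = (2 + n)/c (h(n, c) = (2 + n)/(c + c**2*0) = (2 + n)/(c + 0) = (2 + n)/c)
O(t) = 6 (O(t) = ((-5 - 1*(-5)) + (2 + 0)/(-1))*(-3) = ((-5 + 5) - 1*2)*(-3) = (0 - 2)*(-3) = -2*(-3) = 6)
-2645 + O(-14) = -2645 + 6 = -2639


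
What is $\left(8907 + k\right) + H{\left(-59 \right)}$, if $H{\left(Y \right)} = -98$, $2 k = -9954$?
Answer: $3832$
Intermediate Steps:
$k = -4977$ ($k = \frac{1}{2} \left(-9954\right) = -4977$)
$\left(8907 + k\right) + H{\left(-59 \right)} = \left(8907 - 4977\right) - 98 = 3930 - 98 = 3832$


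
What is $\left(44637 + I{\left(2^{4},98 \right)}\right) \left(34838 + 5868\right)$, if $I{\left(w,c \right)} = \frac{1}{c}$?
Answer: $\frac{89032712731}{49} \approx 1.817 \cdot 10^{9}$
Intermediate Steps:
$\left(44637 + I{\left(2^{4},98 \right)}\right) \left(34838 + 5868\right) = \left(44637 + \frac{1}{98}\right) \left(34838 + 5868\right) = \left(44637 + \frac{1}{98}\right) 40706 = \frac{4374427}{98} \cdot 40706 = \frac{89032712731}{49}$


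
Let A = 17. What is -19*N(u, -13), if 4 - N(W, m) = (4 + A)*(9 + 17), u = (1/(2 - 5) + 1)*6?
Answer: 10298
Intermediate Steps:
u = 4 (u = (1/(-3) + 1)*6 = (-⅓ + 1)*6 = (⅔)*6 = 4)
N(W, m) = -542 (N(W, m) = 4 - (4 + 17)*(9 + 17) = 4 - 21*26 = 4 - 1*546 = 4 - 546 = -542)
-19*N(u, -13) = -19*(-542) = 10298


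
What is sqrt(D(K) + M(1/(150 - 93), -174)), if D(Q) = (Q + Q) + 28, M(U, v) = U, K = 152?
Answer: 5*sqrt(43149)/57 ≈ 18.221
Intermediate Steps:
D(Q) = 28 + 2*Q (D(Q) = 2*Q + 28 = 28 + 2*Q)
sqrt(D(K) + M(1/(150 - 93), -174)) = sqrt((28 + 2*152) + 1/(150 - 93)) = sqrt((28 + 304) + 1/57) = sqrt(332 + 1/57) = sqrt(18925/57) = 5*sqrt(43149)/57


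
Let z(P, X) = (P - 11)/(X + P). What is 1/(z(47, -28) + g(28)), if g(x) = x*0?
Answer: 19/36 ≈ 0.52778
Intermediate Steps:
z(P, X) = (-11 + P)/(P + X)
g(x) = 0
1/(z(47, -28) + g(28)) = 1/((-11 + 47)/(47 - 28) + 0) = 1/(36/19 + 0) = 1/(36/19) = 19/36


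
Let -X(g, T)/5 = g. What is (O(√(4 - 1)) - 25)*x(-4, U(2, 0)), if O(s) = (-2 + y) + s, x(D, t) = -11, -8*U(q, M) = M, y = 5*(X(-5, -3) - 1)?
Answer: -1023 - 11*√3 ≈ -1042.1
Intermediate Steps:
X(g, T) = -5*g
y = 120 (y = 5*(-5*(-5) - 1) = 5*(25 - 1) = 5*24 = 120)
U(q, M) = -M/8
O(s) = 118 + s (O(s) = (-2 + 120) + s = 118 + s)
(O(√(4 - 1)) - 25)*x(-4, U(2, 0)) = ((118 + √(4 - 1)) - 25)*(-11) = ((118 + √3) - 25)*(-11) = (93 + √3)*(-11) = -1023 - 11*√3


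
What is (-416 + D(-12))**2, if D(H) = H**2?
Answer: 73984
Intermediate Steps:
(-416 + D(-12))**2 = (-416 + (-12)**2)**2 = (-416 + 144)**2 = (-272)**2 = 73984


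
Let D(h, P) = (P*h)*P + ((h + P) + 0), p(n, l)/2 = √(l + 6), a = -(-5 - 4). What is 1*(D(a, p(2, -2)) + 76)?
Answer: 233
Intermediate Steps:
a = 9 (a = -1*(-9) = 9)
p(n, l) = 2*√(6 + l) (p(n, l) = 2*√(l + 6) = 2*√(6 + l))
D(h, P) = P + h + h*P² (D(h, P) = h*P² + ((P + h) + 0) = h*P² + (P + h) = P + h + h*P²)
1*(D(a, p(2, -2)) + 76) = 1*((2*√(6 - 2) + 9 + 9*(2*√(6 - 2))²) + 76) = 1*((2*√4 + 9 + 9*(2*√4)²) + 76) = 1*((2*2 + 9 + 9*(2*2)²) + 76) = 1*((4 + 9 + 9*4²) + 76) = 1*((4 + 9 + 9*16) + 76) = 1*((4 + 9 + 144) + 76) = 1*(157 + 76) = 1*233 = 233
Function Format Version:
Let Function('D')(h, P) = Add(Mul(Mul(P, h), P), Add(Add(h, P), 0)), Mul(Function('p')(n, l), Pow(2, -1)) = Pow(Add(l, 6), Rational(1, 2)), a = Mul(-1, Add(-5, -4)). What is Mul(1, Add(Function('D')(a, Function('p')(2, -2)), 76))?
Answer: 233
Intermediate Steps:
a = 9 (a = Mul(-1, -9) = 9)
Function('p')(n, l) = Mul(2, Pow(Add(6, l), Rational(1, 2))) (Function('p')(n, l) = Mul(2, Pow(Add(l, 6), Rational(1, 2))) = Mul(2, Pow(Add(6, l), Rational(1, 2))))
Function('D')(h, P) = Add(P, h, Mul(h, Pow(P, 2))) (Function('D')(h, P) = Add(Mul(h, Pow(P, 2)), Add(Add(P, h), 0)) = Add(Mul(h, Pow(P, 2)), Add(P, h)) = Add(P, h, Mul(h, Pow(P, 2))))
Mul(1, Add(Function('D')(a, Function('p')(2, -2)), 76)) = Mul(1, Add(Add(Mul(2, Pow(Add(6, -2), Rational(1, 2))), 9, Mul(9, Pow(Mul(2, Pow(Add(6, -2), Rational(1, 2))), 2))), 76)) = Mul(1, Add(Add(Mul(2, Pow(4, Rational(1, 2))), 9, Mul(9, Pow(Mul(2, Pow(4, Rational(1, 2))), 2))), 76)) = Mul(1, Add(Add(Mul(2, 2), 9, Mul(9, Pow(Mul(2, 2), 2))), 76)) = Mul(1, Add(Add(4, 9, Mul(9, Pow(4, 2))), 76)) = Mul(1, Add(Add(4, 9, Mul(9, 16)), 76)) = Mul(1, Add(Add(4, 9, 144), 76)) = Mul(1, Add(157, 76)) = Mul(1, 233) = 233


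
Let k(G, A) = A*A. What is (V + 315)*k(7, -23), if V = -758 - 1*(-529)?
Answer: 45494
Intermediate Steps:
k(G, A) = A²
V = -229 (V = -758 + 529 = -229)
(V + 315)*k(7, -23) = (-229 + 315)*(-23)² = 86*529 = 45494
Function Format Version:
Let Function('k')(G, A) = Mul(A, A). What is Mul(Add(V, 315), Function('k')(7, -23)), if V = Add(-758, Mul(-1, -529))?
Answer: 45494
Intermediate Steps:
Function('k')(G, A) = Pow(A, 2)
V = -229 (V = Add(-758, 529) = -229)
Mul(Add(V, 315), Function('k')(7, -23)) = Mul(Add(-229, 315), Pow(-23, 2)) = Mul(86, 529) = 45494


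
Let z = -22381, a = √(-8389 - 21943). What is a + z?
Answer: -22381 + 2*I*√7583 ≈ -22381.0 + 174.16*I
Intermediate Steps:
a = 2*I*√7583 (a = √(-30332) = 2*I*√7583 ≈ 174.16*I)
a + z = 2*I*√7583 - 22381 = -22381 + 2*I*√7583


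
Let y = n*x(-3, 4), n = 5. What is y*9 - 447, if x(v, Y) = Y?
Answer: -267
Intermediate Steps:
y = 20 (y = 5*4 = 20)
y*9 - 447 = 20*9 - 447 = 180 - 447 = -267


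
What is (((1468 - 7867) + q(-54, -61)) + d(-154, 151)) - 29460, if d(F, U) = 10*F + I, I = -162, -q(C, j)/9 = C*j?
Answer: -67207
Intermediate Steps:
q(C, j) = -9*C*j
d(F, U) = -162 + 10*F (d(F, U) = 10*F - 162 = -162 + 10*F)
(((1468 - 7867) + q(-54, -61)) + d(-154, 151)) - 29460 = (((1468 - 7867) - 9*(-54)*(-61)) + (-162 + 10*(-154))) - 29460 = ((-6399 - 29646) + (-162 - 1540)) - 29460 = (-36045 - 1702) - 29460 = -37747 - 29460 = -67207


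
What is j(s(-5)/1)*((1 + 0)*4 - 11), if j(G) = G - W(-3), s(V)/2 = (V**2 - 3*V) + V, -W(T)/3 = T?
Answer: -427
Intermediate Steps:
W(T) = -3*T
s(V) = -4*V + 2*V**2 (s(V) = 2*((V**2 - 3*V) + V) = 2*(V**2 - 2*V) = -4*V + 2*V**2)
j(G) = -9 + G (j(G) = G - (-3)*(-3) = G - 1*9 = G - 9 = -9 + G)
j(s(-5)/1)*((1 + 0)*4 - 11) = (-9 + (2*(-5)*(-2 - 5))/1)*((1 + 0)*4 - 11) = (-9 + (2*(-5)*(-7))*1)*(1*4 - 11) = (-9 + 70*1)*(4 - 11) = (-9 + 70)*(-7) = 61*(-7) = -427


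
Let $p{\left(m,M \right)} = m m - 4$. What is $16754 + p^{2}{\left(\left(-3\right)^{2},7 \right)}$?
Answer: $22683$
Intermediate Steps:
$p{\left(m,M \right)} = -4 + m^{2}$ ($p{\left(m,M \right)} = m^{2} - 4 = -4 + m^{2}$)
$16754 + p^{2}{\left(\left(-3\right)^{2},7 \right)} = 16754 + \left(-4 + \left(\left(-3\right)^{2}\right)^{2}\right)^{2} = 16754 + \left(-4 + 9^{2}\right)^{2} = 16754 + \left(-4 + 81\right)^{2} = 16754 + 77^{2} = 16754 + 5929 = 22683$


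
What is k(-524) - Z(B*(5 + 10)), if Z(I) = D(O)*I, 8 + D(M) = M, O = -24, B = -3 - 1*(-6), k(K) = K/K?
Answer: 1441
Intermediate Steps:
k(K) = 1
B = 3 (B = -3 + 6 = 3)
D(M) = -8 + M
Z(I) = -32*I (Z(I) = (-8 - 24)*I = -32*I)
k(-524) - Z(B*(5 + 10)) = 1 - (-32)*3*(5 + 10) = 1 - (-32)*3*15 = 1 - (-32)*45 = 1 - 1*(-1440) = 1 + 1440 = 1441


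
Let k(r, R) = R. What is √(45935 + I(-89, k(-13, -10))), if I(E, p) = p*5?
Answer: √45885 ≈ 214.21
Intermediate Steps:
I(E, p) = 5*p
√(45935 + I(-89, k(-13, -10))) = √(45935 + 5*(-10)) = √(45935 - 50) = √45885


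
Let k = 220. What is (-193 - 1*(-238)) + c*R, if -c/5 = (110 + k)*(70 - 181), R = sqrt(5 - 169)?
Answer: 45 + 366300*I*sqrt(41) ≈ 45.0 + 2.3455e+6*I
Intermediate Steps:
R = 2*I*sqrt(41) (R = sqrt(-164) = 2*I*sqrt(41) ≈ 12.806*I)
c = 183150 (c = -5*(110 + 220)*(70 - 181) = -1650*(-111) = -5*(-36630) = 183150)
(-193 - 1*(-238)) + c*R = (-193 - 1*(-238)) + 183150*(2*I*sqrt(41)) = (-193 + 238) + 366300*I*sqrt(41) = 45 + 366300*I*sqrt(41)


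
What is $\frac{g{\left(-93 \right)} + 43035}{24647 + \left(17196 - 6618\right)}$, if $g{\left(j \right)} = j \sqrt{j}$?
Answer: $\frac{8607}{7045} - \frac{93 i \sqrt{93}}{35225} \approx 1.2217 - 0.025461 i$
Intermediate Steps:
$g{\left(j \right)} = j^{\frac{3}{2}}$
$\frac{g{\left(-93 \right)} + 43035}{24647 + \left(17196 - 6618\right)} = \frac{\left(-93\right)^{\frac{3}{2}} + 43035}{24647 + \left(17196 - 6618\right)} = \frac{- 93 i \sqrt{93} + 43035}{24647 + \left(17196 - 6618\right)} = \frac{43035 - 93 i \sqrt{93}}{24647 + 10578} = \frac{43035 - 93 i \sqrt{93}}{35225} = \left(43035 - 93 i \sqrt{93}\right) \frac{1}{35225} = \frac{8607}{7045} - \frac{93 i \sqrt{93}}{35225}$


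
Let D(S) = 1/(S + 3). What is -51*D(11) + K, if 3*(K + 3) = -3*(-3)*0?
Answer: -93/14 ≈ -6.6429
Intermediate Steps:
D(S) = 1/(3 + S)
K = -3 (K = -3 + (-3*(-3)*0)/3 = -3 + (9*0)/3 = -3 + (1/3)*0 = -3 + 0 = -3)
-51*D(11) + K = -51/(3 + 11) - 3 = -51/14 - 3 = -93/14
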